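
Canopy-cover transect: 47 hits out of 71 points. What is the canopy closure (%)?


Formula: Canopy closure = covered points / total points * 100
Closure = 47 / 71 * 100
Closure = 0.662 * 100 = 66.2%

66.2


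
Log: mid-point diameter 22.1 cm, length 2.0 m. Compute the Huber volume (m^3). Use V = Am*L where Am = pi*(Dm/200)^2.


Huber: V = Am * L,  Am = pi*(Dm/200)^2
Am = pi*(22.1/200)^2 = 0.03836 m^2
V = 0.03836*2.0 = 0.0767 m^3

0.0767


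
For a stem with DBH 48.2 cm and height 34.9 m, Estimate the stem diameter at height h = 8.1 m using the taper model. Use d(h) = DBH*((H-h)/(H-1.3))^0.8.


Taper: d(h) = DBH * ((H - h) / (H - 1.3))^0.8
Numerator = H - h = 34.9 - 8.1 = 26.8 m
Denominator = H - 1.3 = 34.9 - 1.3 = 33.6 m
Ratio = 26.8 / 33.6 = 0.79762
d = 48.2 * 0.79762^0.8 = 40.2 cm

40.2


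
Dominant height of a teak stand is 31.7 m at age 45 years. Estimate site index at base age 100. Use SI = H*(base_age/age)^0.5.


Formula: SI = H_dom * (base_age / age)^0.5
Age ratio = 100 / 45 = 2.22222
sqrt(age_ratio) = 1.49071
SI = 31.7 * 1.49071 = 47.3 m

47.3


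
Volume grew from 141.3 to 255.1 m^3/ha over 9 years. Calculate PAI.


Formula: PAI = (V_T2 - V_T1) / (T2 - T1)
Volume increment = 255.1 - 141.3 = 113.8 m^3/ha
PAI = 113.8 / 9 = 12.64 m^3/ha/year

12.64


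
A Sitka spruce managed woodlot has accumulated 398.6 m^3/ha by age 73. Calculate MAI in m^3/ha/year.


Formula: MAI = Total Volume / Stand Age
MAI = 398.6 m^3/ha / 73 years
MAI = 5.46 m^3/ha/year

5.46


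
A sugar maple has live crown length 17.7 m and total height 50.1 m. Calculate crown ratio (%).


Formula: Crown Ratio = (Crown Length / Total Height) * 100
CR = (17.7 m / 50.1 m) * 100
CR = 0.3533 * 100 = 35.3%

35.3


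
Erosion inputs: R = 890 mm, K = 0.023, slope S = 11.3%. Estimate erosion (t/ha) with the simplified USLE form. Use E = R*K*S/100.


Formula: E = R * K * S / 100  (simplified USLE)
R * K = 890 * 0.023 = 20.47
E = 20.47 * 11.3 / 100 = 2.31 t/ha

2.31


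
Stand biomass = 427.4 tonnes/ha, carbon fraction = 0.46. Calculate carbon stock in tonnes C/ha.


Formula: Carbon Stock = Biomass * Carbon Fraction
C = 427.4 t/ha * 0.46
C = 196.6 t C/ha

196.6


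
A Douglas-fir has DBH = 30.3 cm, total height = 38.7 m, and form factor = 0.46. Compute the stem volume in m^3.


Formula: V = pi * (DBH/200)^2 * H * ff
Radius = DBH/200 = 30.3/200 = 0.1515 m
Radius^2 = 0.1515^2 = 0.02295225 m^2
V = pi * 0.02295225 * 38.7 * 0.46
V = 1.284 m^3

1.284


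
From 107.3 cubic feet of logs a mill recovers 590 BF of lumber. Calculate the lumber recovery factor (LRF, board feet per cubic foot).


Formula: LRF = Lumber Output (BF) / Log Input (ft^3)
LRF = 590 BF / 107.3 ft^3
LRF = 5.5 BF/ft^3

5.5


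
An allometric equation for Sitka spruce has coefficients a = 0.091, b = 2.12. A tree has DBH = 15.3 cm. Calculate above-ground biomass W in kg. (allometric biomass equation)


Formula: W = a * DBH^b  (allometric power law)
DBH^b = 15.3^2.12 = 324.7475
W = 0.091 * 324.7475 = 29.6 kg

29.6


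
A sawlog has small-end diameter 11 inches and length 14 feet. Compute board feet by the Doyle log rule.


Doyle: BF = (D - 4)^2 * L / 16
Adjusted diameter = 11 - 4 = 7 in
(D-4)^2 = 7^2 = 49
BF = 49 * 14 / 16 = 43 BF

43


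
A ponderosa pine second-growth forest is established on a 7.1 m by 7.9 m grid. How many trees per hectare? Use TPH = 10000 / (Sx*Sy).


Formula: TPH = 10000 m^2/ha / (spacing_x * spacing_y)
Area per tree = 7.1 m * 7.9 m = 56.09 m^2
TPH = 10000 / 56.09 = 178 trees/ha

178


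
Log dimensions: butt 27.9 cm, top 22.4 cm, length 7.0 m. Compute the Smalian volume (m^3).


Smalian: V = (A1 + A2)/2 * L,  A = pi*(D/200)^2
A1 = pi*(27.9/200)^2 = 0.061136 m^2
A2 = pi*(22.4/200)^2 = 0.039408 m^2
V = (0.061136+0.039408)/2*7.0 = 0.3519 m^3

0.3519


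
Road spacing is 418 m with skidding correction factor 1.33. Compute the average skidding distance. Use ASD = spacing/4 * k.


Formula: ASD = (spacing / 4) * correction
Uncorrected distance = spacing / 4 = 418 / 4 = 104.5 m
ASD = 104.5 * 1.33 = 139 m

139


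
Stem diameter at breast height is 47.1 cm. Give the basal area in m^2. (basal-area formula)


Formula: BA = pi * (DBH/2)^2 / 10000  (cm^2 to m^2)
Radius = DBH/2 = 47.1/2 = 23.55 cm
BA = pi * 23.55^2 / 10000
   = 1742.3351 cm^2 / 10000
   = 0.1742 m^2

0.1742


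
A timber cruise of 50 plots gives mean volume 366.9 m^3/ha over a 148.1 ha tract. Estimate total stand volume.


Formula: Total Volume = Mean Volume per ha * Total Area
Total Volume = 366.9 m^3/ha * 148.1 ha
Total Volume = 54338 m^3

54338


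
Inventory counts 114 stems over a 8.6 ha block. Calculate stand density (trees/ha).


Formula: Stand Density = N_trees / Area_ha
Density = 114 trees / 8.6 ha
Density = 13 trees/ha

13


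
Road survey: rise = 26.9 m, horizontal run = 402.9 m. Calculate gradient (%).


Formula: Gradient = rise / run * 100
Gradient = 26.9 / 402.9 * 100 = 6.7%

6.7


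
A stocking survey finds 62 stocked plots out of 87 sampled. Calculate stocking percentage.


Formula: Stocking % = stocked plots / total plots * 100
Stocking = 62 / 87 * 100
Stocking = 0.7126 * 100 = 71.3%

71.3


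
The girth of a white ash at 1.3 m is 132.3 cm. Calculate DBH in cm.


Formula: DBH = C / pi
DBH = 132.3 / pi
pi = 3.14159...
DBH = 42.1 cm

42.1


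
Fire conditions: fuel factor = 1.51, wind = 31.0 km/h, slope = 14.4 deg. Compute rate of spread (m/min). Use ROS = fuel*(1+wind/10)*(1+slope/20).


Formula: ROS = fuel * (1 + wind/10) * (1 + slope/20)
Wind factor = 1 + 31.0/10 = 4.1
Slope factor = 1 + 14.4/20 = 1.72
ROS = 1.51 * 4.1 * 1.72 = 10.65 m/min

10.65


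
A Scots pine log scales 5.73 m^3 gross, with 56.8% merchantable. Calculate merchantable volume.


Formula: MV = V_total * (merchantable_pct / 100)
Merchantable fraction = 56.8% / 100 = 0.568
MV = 5.73 m^3 * 0.568 = 3.255 m^3

3.255


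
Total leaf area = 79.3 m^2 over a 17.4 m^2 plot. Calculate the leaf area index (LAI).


Formula: LAI = total leaf area / ground area  (dimensionless)
LAI = 79.3 m^2 / 17.4 m^2
LAI = 4.56

4.56


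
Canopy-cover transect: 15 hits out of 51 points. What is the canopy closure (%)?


Formula: Canopy closure = covered points / total points * 100
Closure = 15 / 51 * 100
Closure = 0.2941 * 100 = 29.4%

29.4


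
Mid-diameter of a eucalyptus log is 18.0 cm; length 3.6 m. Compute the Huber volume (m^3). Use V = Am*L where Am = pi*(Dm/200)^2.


Huber: V = Am * L,  Am = pi*(Dm/200)^2
Am = pi*(18.0/200)^2 = 0.025447 m^2
V = 0.025447*3.6 = 0.0916 m^3

0.0916


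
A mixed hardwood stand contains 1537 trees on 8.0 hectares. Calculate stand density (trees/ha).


Formula: Stand Density = N_trees / Area_ha
Density = 1537 trees / 8.0 ha
Density = 192 trees/ha

192


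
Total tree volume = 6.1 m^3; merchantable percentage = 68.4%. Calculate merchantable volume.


Formula: MV = V_total * (merchantable_pct / 100)
Merchantable fraction = 68.4% / 100 = 0.684
MV = 6.1 m^3 * 0.684 = 4.172 m^3

4.172


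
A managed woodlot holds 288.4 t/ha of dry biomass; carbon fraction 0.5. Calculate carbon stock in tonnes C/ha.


Formula: Carbon Stock = Biomass * Carbon Fraction
C = 288.4 t/ha * 0.5
C = 144.2 t C/ha

144.2


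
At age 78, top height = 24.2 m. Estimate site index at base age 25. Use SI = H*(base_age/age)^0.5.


Formula: SI = H_dom * (base_age / age)^0.5
Age ratio = 25 / 78 = 0.32051
sqrt(age_ratio) = 0.56614
SI = 24.2 * 0.56614 = 13.7 m

13.7


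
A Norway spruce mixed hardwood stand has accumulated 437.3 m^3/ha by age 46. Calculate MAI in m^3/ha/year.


Formula: MAI = Total Volume / Stand Age
MAI = 437.3 m^3/ha / 46 years
MAI = 9.51 m^3/ha/year

9.51


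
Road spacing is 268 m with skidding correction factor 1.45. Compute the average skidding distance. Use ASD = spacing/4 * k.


Formula: ASD = (spacing / 4) * correction
Uncorrected distance = spacing / 4 = 268 / 4 = 67 m
ASD = 67 * 1.45 = 97 m

97


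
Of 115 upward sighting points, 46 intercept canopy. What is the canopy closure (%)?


Formula: Canopy closure = covered points / total points * 100
Closure = 46 / 115 * 100
Closure = 0.4 * 100 = 40.0%

40.0


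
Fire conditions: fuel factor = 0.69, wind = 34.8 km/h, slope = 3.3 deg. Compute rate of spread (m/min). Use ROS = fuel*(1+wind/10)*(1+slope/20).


Formula: ROS = fuel * (1 + wind/10) * (1 + slope/20)
Wind factor = 1 + 34.8/10 = 4.48
Slope factor = 1 + 3.3/20 = 1.165
ROS = 0.69 * 4.48 * 1.165 = 3.6 m/min

3.6


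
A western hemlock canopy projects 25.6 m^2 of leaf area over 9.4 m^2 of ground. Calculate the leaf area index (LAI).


Formula: LAI = total leaf area / ground area  (dimensionless)
LAI = 25.6 m^2 / 9.4 m^2
LAI = 2.72

2.72


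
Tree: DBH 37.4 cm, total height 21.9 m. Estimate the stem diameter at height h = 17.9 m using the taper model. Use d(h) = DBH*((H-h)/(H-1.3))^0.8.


Taper: d(h) = DBH * ((H - h) / (H - 1.3))^0.8
Numerator = H - h = 21.9 - 17.9 = 4.0 m
Denominator = H - 1.3 = 21.9 - 1.3 = 20.6 m
Ratio = 4.0 / 20.6 = 0.19417
d = 37.4 * 0.19417^0.8 = 10.1 cm

10.1


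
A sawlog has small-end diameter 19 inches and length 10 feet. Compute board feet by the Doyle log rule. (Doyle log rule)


Doyle: BF = (D - 4)^2 * L / 16
Adjusted diameter = 19 - 4 = 15 in
(D-4)^2 = 15^2 = 225
BF = 225 * 10 / 16 = 141 BF

141


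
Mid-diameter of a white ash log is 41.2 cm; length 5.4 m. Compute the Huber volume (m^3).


Huber: V = Am * L,  Am = pi*(Dm/200)^2
Am = pi*(41.2/200)^2 = 0.133317 m^2
V = 0.133317*5.4 = 0.7199 m^3

0.7199


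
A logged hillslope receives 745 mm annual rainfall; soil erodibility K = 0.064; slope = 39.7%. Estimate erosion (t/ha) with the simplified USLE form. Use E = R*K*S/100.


Formula: E = R * K * S / 100  (simplified USLE)
R * K = 745 * 0.064 = 47.68
E = 47.68 * 39.7 / 100 = 18.93 t/ha

18.93


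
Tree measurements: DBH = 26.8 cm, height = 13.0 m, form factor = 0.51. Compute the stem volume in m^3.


Formula: V = pi * (DBH/200)^2 * H * ff
Radius = DBH/200 = 26.8/200 = 0.134 m
Radius^2 = 0.134^2 = 0.017956 m^2
V = pi * 0.017956 * 13.0 * 0.51
V = 0.374 m^3

0.374


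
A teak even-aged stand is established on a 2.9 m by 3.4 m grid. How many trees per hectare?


Formula: TPH = 10000 m^2/ha / (spacing_x * spacing_y)
Area per tree = 2.9 m * 3.4 m = 9.86 m^2
TPH = 10000 / 9.86 = 1014 trees/ha

1014


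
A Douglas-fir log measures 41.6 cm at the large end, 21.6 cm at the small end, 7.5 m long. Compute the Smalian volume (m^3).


Smalian: V = (A1 + A2)/2 * L,  A = pi*(D/200)^2
A1 = pi*(41.6/200)^2 = 0.135918 m^2
A2 = pi*(21.6/200)^2 = 0.036644 m^2
V = (0.135918+0.036644)/2*7.5 = 0.6471 m^3

0.6471


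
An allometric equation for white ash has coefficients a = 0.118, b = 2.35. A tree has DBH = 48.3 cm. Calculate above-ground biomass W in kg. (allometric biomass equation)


Formula: W = a * DBH^b  (allometric power law)
DBH^b = 48.3^2.35 = 9063.0788
W = 0.118 * 9063.0788 = 1069.4 kg

1069.4


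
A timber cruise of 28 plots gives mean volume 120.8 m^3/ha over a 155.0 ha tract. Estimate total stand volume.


Formula: Total Volume = Mean Volume per ha * Total Area
Total Volume = 120.8 m^3/ha * 155.0 ha
Total Volume = 18724 m^3

18724


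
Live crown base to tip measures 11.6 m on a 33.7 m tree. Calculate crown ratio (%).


Formula: Crown Ratio = (Crown Length / Total Height) * 100
CR = (11.6 m / 33.7 m) * 100
CR = 0.3442 * 100 = 34.4%

34.4


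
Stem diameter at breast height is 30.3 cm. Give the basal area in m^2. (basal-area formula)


Formula: BA = pi * (DBH/2)^2 / 10000  (cm^2 to m^2)
Radius = DBH/2 = 30.3/2 = 15.15 cm
BA = pi * 15.15^2 / 10000
   = 721.0662 cm^2 / 10000
   = 0.0721 m^2

0.0721


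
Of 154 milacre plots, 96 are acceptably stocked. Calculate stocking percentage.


Formula: Stocking % = stocked plots / total plots * 100
Stocking = 96 / 154 * 100
Stocking = 0.6234 * 100 = 62.3%

62.3


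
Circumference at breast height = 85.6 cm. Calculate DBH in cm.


Formula: DBH = C / pi
DBH = 85.6 / pi
pi = 3.14159...
DBH = 27.2 cm

27.2


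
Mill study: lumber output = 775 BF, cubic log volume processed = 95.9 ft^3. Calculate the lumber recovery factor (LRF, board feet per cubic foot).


Formula: LRF = Lumber Output (BF) / Log Input (ft^3)
LRF = 775 BF / 95.9 ft^3
LRF = 8.08 BF/ft^3

8.08


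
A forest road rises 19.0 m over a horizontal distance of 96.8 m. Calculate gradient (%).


Formula: Gradient = rise / run * 100
Gradient = 19.0 / 96.8 * 100 = 19.6%

19.6


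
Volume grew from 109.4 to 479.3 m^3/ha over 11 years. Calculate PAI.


Formula: PAI = (V_T2 - V_T1) / (T2 - T1)
Volume increment = 479.3 - 109.4 = 369.9 m^3/ha
PAI = 369.9 / 11 = 33.63 m^3/ha/year

33.63


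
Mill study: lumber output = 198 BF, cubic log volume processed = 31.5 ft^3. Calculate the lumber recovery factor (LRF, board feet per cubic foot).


Formula: LRF = Lumber Output (BF) / Log Input (ft^3)
LRF = 198 BF / 31.5 ft^3
LRF = 6.29 BF/ft^3

6.29


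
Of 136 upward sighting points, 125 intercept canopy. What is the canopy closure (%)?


Formula: Canopy closure = covered points / total points * 100
Closure = 125 / 136 * 100
Closure = 0.9191 * 100 = 91.9%

91.9


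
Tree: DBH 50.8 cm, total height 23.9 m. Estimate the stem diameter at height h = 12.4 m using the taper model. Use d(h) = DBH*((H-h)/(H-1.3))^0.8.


Taper: d(h) = DBH * ((H - h) / (H - 1.3))^0.8
Numerator = H - h = 23.9 - 12.4 = 11.5 m
Denominator = H - 1.3 = 23.9 - 1.3 = 22.6 m
Ratio = 11.5 / 22.6 = 0.50885
d = 50.8 * 0.50885^0.8 = 29.6 cm

29.6


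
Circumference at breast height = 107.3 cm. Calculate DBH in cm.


Formula: DBH = C / pi
DBH = 107.3 / pi
pi = 3.14159...
DBH = 34.2 cm

34.2


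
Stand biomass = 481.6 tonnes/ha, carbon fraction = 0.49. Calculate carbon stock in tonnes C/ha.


Formula: Carbon Stock = Biomass * Carbon Fraction
C = 481.6 t/ha * 0.49
C = 236.0 t C/ha

236.0


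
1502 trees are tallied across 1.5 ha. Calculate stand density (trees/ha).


Formula: Stand Density = N_trees / Area_ha
Density = 1502 trees / 1.5 ha
Density = 1001 trees/ha

1001


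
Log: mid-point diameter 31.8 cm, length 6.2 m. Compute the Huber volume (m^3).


Huber: V = Am * L,  Am = pi*(Dm/200)^2
Am = pi*(31.8/200)^2 = 0.079423 m^2
V = 0.079423*6.2 = 0.4924 m^3

0.4924


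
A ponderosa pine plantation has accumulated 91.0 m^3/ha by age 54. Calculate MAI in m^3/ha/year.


Formula: MAI = Total Volume / Stand Age
MAI = 91.0 m^3/ha / 54 years
MAI = 1.69 m^3/ha/year

1.69


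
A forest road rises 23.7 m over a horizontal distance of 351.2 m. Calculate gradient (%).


Formula: Gradient = rise / run * 100
Gradient = 23.7 / 351.2 * 100 = 6.7%

6.7


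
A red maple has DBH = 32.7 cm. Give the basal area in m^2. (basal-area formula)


Formula: BA = pi * (DBH/2)^2 / 10000  (cm^2 to m^2)
Radius = DBH/2 = 32.7/2 = 16.35 cm
BA = pi * 16.35^2 / 10000
   = 839.8184 cm^2 / 10000
   = 0.084 m^2

0.084


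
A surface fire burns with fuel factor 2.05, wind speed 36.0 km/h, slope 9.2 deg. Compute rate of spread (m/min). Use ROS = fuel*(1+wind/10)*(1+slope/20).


Formula: ROS = fuel * (1 + wind/10) * (1 + slope/20)
Wind factor = 1 + 36.0/10 = 4.6
Slope factor = 1 + 9.2/20 = 1.46
ROS = 2.05 * 4.6 * 1.46 = 13.77 m/min

13.77


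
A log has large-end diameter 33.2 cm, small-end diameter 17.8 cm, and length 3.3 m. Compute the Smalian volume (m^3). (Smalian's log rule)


Smalian: V = (A1 + A2)/2 * L,  A = pi*(D/200)^2
A1 = pi*(33.2/200)^2 = 0.08657 m^2
A2 = pi*(17.8/200)^2 = 0.024885 m^2
V = (0.08657+0.024885)/2*3.3 = 0.1839 m^3

0.1839


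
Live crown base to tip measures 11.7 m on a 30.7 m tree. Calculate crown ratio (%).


Formula: Crown Ratio = (Crown Length / Total Height) * 100
CR = (11.7 m / 30.7 m) * 100
CR = 0.3811 * 100 = 38.1%

38.1


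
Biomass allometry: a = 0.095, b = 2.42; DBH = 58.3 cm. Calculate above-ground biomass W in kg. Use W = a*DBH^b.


Formula: W = a * DBH^b  (allometric power law)
DBH^b = 58.3^2.42 = 18746.401
W = 0.095 * 18746.401 = 1780.9 kg

1780.9


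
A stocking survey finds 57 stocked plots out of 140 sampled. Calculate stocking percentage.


Formula: Stocking % = stocked plots / total plots * 100
Stocking = 57 / 140 * 100
Stocking = 0.4071 * 100 = 40.7%

40.7


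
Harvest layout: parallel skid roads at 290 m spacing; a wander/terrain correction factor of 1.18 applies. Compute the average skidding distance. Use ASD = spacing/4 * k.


Formula: ASD = (spacing / 4) * correction
Uncorrected distance = spacing / 4 = 290 / 4 = 72.5 m
ASD = 72.5 * 1.18 = 86 m

86


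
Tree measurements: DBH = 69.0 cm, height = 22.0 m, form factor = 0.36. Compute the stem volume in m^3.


Formula: V = pi * (DBH/200)^2 * H * ff
Radius = DBH/200 = 69.0/200 = 0.345 m
Radius^2 = 0.345^2 = 0.119025 m^2
V = pi * 0.119025 * 22.0 * 0.36
V = 2.962 m^3

2.962


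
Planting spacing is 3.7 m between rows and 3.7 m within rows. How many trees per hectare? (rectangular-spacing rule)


Formula: TPH = 10000 m^2/ha / (spacing_x * spacing_y)
Area per tree = 3.7 m * 3.7 m = 13.69 m^2
TPH = 10000 / 13.69 = 730 trees/ha

730


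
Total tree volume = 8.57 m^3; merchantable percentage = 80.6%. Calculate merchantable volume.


Formula: MV = V_total * (merchantable_pct / 100)
Merchantable fraction = 80.6% / 100 = 0.806
MV = 8.57 m^3 * 0.806 = 6.907 m^3

6.907


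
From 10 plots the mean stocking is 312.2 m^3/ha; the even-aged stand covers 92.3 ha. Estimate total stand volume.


Formula: Total Volume = Mean Volume per ha * Total Area
Total Volume = 312.2 m^3/ha * 92.3 ha
Total Volume = 28816 m^3

28816


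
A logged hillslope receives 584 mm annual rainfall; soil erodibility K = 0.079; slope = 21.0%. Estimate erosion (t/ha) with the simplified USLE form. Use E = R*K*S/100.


Formula: E = R * K * S / 100  (simplified USLE)
R * K = 584 * 0.079 = 46.136
E = 46.136 * 21.0 / 100 = 9.69 t/ha

9.69


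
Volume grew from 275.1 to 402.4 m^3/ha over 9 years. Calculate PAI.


Formula: PAI = (V_T2 - V_T1) / (T2 - T1)
Volume increment = 402.4 - 275.1 = 127.3 m^3/ha
PAI = 127.3 / 9 = 14.14 m^3/ha/year

14.14


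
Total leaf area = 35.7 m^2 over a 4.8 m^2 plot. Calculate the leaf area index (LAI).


Formula: LAI = total leaf area / ground area  (dimensionless)
LAI = 35.7 m^2 / 4.8 m^2
LAI = 7.44

7.44


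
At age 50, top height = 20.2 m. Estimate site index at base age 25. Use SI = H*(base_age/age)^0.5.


Formula: SI = H_dom * (base_age / age)^0.5
Age ratio = 25 / 50 = 0.5
sqrt(age_ratio) = 0.70711
SI = 20.2 * 0.70711 = 14.3 m

14.3


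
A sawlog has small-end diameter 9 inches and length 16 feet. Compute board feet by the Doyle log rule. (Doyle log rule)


Doyle: BF = (D - 4)^2 * L / 16
Adjusted diameter = 9 - 4 = 5 in
(D-4)^2 = 5^2 = 25
BF = 25 * 16 / 16 = 25 BF

25


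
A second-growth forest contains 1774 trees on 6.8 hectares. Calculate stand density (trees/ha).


Formula: Stand Density = N_trees / Area_ha
Density = 1774 trees / 6.8 ha
Density = 261 trees/ha

261


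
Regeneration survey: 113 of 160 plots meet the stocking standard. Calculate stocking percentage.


Formula: Stocking % = stocked plots / total plots * 100
Stocking = 113 / 160 * 100
Stocking = 0.7063 * 100 = 70.6%

70.6


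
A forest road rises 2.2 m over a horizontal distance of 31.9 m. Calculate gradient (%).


Formula: Gradient = rise / run * 100
Gradient = 2.2 / 31.9 * 100 = 6.9%

6.9


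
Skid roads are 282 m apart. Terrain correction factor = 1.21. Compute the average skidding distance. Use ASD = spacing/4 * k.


Formula: ASD = (spacing / 4) * correction
Uncorrected distance = spacing / 4 = 282 / 4 = 70.5 m
ASD = 70.5 * 1.21 = 85 m

85


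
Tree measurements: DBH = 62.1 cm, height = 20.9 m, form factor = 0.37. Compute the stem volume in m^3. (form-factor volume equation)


Formula: V = pi * (DBH/200)^2 * H * ff
Radius = DBH/200 = 62.1/200 = 0.3105 m
Radius^2 = 0.3105^2 = 0.09641025 m^2
V = pi * 0.09641025 * 20.9 * 0.37
V = 2.342 m^3

2.342


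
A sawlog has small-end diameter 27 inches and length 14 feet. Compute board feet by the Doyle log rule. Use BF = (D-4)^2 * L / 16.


Doyle: BF = (D - 4)^2 * L / 16
Adjusted diameter = 27 - 4 = 23 in
(D-4)^2 = 23^2 = 529
BF = 529 * 14 / 16 = 463 BF

463


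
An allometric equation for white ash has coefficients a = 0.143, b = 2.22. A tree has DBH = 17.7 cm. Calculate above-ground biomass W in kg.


Formula: W = a * DBH^b  (allometric power law)
DBH^b = 17.7^2.22 = 589.5229
W = 0.143 * 589.5229 = 84.3 kg

84.3


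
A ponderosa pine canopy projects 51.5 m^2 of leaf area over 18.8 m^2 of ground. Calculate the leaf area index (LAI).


Formula: LAI = total leaf area / ground area  (dimensionless)
LAI = 51.5 m^2 / 18.8 m^2
LAI = 2.74

2.74


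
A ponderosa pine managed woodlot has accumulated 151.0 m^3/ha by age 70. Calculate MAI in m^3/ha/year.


Formula: MAI = Total Volume / Stand Age
MAI = 151.0 m^3/ha / 70 years
MAI = 2.16 m^3/ha/year

2.16


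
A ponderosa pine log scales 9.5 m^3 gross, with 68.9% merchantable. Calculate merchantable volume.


Formula: MV = V_total * (merchantable_pct / 100)
Merchantable fraction = 68.9% / 100 = 0.689
MV = 9.5 m^3 * 0.689 = 6.546 m^3

6.546


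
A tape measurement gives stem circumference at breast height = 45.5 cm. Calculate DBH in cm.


Formula: DBH = C / pi
DBH = 45.5 / pi
pi = 3.14159...
DBH = 14.5 cm

14.5


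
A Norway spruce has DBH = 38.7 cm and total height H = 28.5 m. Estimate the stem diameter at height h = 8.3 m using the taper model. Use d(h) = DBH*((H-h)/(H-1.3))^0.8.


Taper: d(h) = DBH * ((H - h) / (H - 1.3))^0.8
Numerator = H - h = 28.5 - 8.3 = 20.2 m
Denominator = H - 1.3 = 28.5 - 1.3 = 27.2 m
Ratio = 20.2 / 27.2 = 0.74265
d = 38.7 * 0.74265^0.8 = 30.5 cm

30.5


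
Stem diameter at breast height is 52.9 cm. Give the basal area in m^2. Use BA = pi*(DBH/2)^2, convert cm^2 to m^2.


Formula: BA = pi * (DBH/2)^2 / 10000  (cm^2 to m^2)
Radius = DBH/2 = 52.9/2 = 26.45 cm
BA = pi * 26.45^2 / 10000
   = 2197.8661 cm^2 / 10000
   = 0.2198 m^2

0.2198


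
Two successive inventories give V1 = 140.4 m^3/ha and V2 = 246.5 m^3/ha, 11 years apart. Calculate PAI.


Formula: PAI = (V_T2 - V_T1) / (T2 - T1)
Volume increment = 246.5 - 140.4 = 106.1 m^3/ha
PAI = 106.1 / 11 = 9.65 m^3/ha/year

9.65


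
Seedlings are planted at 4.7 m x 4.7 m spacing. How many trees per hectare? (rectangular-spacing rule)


Formula: TPH = 10000 m^2/ha / (spacing_x * spacing_y)
Area per tree = 4.7 m * 4.7 m = 22.09 m^2
TPH = 10000 / 22.09 = 453 trees/ha

453


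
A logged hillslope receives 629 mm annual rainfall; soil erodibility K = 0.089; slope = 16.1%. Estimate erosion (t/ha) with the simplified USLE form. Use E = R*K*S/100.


Formula: E = R * K * S / 100  (simplified USLE)
R * K = 629 * 0.089 = 55.981
E = 55.981 * 16.1 / 100 = 9.01 t/ha

9.01


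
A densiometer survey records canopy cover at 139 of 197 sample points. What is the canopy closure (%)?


Formula: Canopy closure = covered points / total points * 100
Closure = 139 / 197 * 100
Closure = 0.7056 * 100 = 70.6%

70.6


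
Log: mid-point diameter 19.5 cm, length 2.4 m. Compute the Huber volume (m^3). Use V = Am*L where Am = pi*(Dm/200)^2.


Huber: V = Am * L,  Am = pi*(Dm/200)^2
Am = pi*(19.5/200)^2 = 0.029865 m^2
V = 0.029865*2.4 = 0.0717 m^3

0.0717


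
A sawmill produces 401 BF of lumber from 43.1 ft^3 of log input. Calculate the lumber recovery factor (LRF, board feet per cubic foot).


Formula: LRF = Lumber Output (BF) / Log Input (ft^3)
LRF = 401 BF / 43.1 ft^3
LRF = 9.3 BF/ft^3

9.3


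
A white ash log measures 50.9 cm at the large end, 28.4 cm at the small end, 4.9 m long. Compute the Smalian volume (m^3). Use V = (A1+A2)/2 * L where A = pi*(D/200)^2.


Smalian: V = (A1 + A2)/2 * L,  A = pi*(D/200)^2
A1 = pi*(50.9/200)^2 = 0.203482 m^2
A2 = pi*(28.4/200)^2 = 0.063347 m^2
V = (0.203482+0.063347)/2*4.9 = 0.6537 m^3

0.6537


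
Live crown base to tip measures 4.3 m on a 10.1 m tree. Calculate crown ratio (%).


Formula: Crown Ratio = (Crown Length / Total Height) * 100
CR = (4.3 m / 10.1 m) * 100
CR = 0.4257 * 100 = 42.6%

42.6


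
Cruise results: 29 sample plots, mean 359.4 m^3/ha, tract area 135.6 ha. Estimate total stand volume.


Formula: Total Volume = Mean Volume per ha * Total Area
Total Volume = 359.4 m^3/ha * 135.6 ha
Total Volume = 48735 m^3

48735


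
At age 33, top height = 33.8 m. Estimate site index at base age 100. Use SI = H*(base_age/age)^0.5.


Formula: SI = H_dom * (base_age / age)^0.5
Age ratio = 100 / 33 = 3.0303
sqrt(age_ratio) = 1.74078
SI = 33.8 * 1.74078 = 58.8 m

58.8


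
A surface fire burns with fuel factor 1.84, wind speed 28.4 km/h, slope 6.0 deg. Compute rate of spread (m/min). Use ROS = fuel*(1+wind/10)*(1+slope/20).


Formula: ROS = fuel * (1 + wind/10) * (1 + slope/20)
Wind factor = 1 + 28.4/10 = 3.84
Slope factor = 1 + 6.0/20 = 1.3
ROS = 1.84 * 3.84 * 1.3 = 9.19 m/min

9.19


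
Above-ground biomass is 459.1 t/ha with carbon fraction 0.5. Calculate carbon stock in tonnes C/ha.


Formula: Carbon Stock = Biomass * Carbon Fraction
C = 459.1 t/ha * 0.5
C = 229.6 t C/ha

229.6


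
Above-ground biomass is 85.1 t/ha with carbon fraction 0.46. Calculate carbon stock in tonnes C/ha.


Formula: Carbon Stock = Biomass * Carbon Fraction
C = 85.1 t/ha * 0.46
C = 39.1 t C/ha

39.1


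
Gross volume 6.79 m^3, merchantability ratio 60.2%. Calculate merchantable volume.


Formula: MV = V_total * (merchantable_pct / 100)
Merchantable fraction = 60.2% / 100 = 0.602
MV = 6.79 m^3 * 0.602 = 4.088 m^3

4.088


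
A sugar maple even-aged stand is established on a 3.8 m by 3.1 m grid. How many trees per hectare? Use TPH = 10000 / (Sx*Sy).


Formula: TPH = 10000 m^2/ha / (spacing_x * spacing_y)
Area per tree = 3.8 m * 3.1 m = 11.78 m^2
TPH = 10000 / 11.78 = 849 trees/ha

849


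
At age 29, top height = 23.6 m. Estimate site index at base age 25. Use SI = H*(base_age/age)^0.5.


Formula: SI = H_dom * (base_age / age)^0.5
Age ratio = 25 / 29 = 0.86207
sqrt(age_ratio) = 0.92848
SI = 23.6 * 0.92848 = 21.9 m

21.9


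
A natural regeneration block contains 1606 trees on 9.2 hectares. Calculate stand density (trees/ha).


Formula: Stand Density = N_trees / Area_ha
Density = 1606 trees / 9.2 ha
Density = 175 trees/ha

175


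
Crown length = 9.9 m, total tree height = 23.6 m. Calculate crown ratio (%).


Formula: Crown Ratio = (Crown Length / Total Height) * 100
CR = (9.9 m / 23.6 m) * 100
CR = 0.4195 * 100 = 41.9%

41.9


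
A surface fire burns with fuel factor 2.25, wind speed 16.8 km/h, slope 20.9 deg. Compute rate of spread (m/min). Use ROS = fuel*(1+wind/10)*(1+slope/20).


Formula: ROS = fuel * (1 + wind/10) * (1 + slope/20)
Wind factor = 1 + 16.8/10 = 2.68
Slope factor = 1 + 20.9/20 = 2.045
ROS = 2.25 * 2.68 * 2.045 = 12.33 m/min

12.33


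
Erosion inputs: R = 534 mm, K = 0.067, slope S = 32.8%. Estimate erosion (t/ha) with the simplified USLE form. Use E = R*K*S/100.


Formula: E = R * K * S / 100  (simplified USLE)
R * K = 534 * 0.067 = 35.778
E = 35.778 * 32.8 / 100 = 11.74 t/ha

11.74


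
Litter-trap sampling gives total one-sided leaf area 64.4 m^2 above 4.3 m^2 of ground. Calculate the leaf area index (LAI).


Formula: LAI = total leaf area / ground area  (dimensionless)
LAI = 64.4 m^2 / 4.3 m^2
LAI = 14.98

14.98


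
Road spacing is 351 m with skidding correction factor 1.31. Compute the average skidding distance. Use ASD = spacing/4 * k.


Formula: ASD = (spacing / 4) * correction
Uncorrected distance = spacing / 4 = 351 / 4 = 87.75 m
ASD = 87.75 * 1.31 = 115 m

115


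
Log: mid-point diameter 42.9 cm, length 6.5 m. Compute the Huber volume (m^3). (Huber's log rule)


Huber: V = Am * L,  Am = pi*(Dm/200)^2
Am = pi*(42.9/200)^2 = 0.144545 m^2
V = 0.144545*6.5 = 0.9395 m^3

0.9395


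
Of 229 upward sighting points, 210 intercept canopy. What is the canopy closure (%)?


Formula: Canopy closure = covered points / total points * 100
Closure = 210 / 229 * 100
Closure = 0.917 * 100 = 91.7%

91.7


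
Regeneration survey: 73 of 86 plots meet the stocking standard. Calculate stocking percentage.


Formula: Stocking % = stocked plots / total plots * 100
Stocking = 73 / 86 * 100
Stocking = 0.8488 * 100 = 84.9%

84.9


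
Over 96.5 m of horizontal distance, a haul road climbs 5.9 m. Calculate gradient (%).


Formula: Gradient = rise / run * 100
Gradient = 5.9 / 96.5 * 100 = 6.1%

6.1


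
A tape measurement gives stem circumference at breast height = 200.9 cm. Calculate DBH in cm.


Formula: DBH = C / pi
DBH = 200.9 / pi
pi = 3.14159...
DBH = 63.9 cm

63.9


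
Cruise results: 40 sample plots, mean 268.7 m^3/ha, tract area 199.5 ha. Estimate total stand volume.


Formula: Total Volume = Mean Volume per ha * Total Area
Total Volume = 268.7 m^3/ha * 199.5 ha
Total Volume = 53606 m^3

53606


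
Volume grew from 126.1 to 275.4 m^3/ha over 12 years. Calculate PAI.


Formula: PAI = (V_T2 - V_T1) / (T2 - T1)
Volume increment = 275.4 - 126.1 = 149.3 m^3/ha
PAI = 149.3 / 12 = 12.44 m^3/ha/year

12.44


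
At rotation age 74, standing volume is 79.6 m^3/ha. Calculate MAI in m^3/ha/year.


Formula: MAI = Total Volume / Stand Age
MAI = 79.6 m^3/ha / 74 years
MAI = 1.08 m^3/ha/year

1.08


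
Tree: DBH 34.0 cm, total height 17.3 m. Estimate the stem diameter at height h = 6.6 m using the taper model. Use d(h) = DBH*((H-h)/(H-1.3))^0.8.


Taper: d(h) = DBH * ((H - h) / (H - 1.3))^0.8
Numerator = H - h = 17.3 - 6.6 = 10.7 m
Denominator = H - 1.3 = 17.3 - 1.3 = 16.0 m
Ratio = 10.7 / 16.0 = 0.66875
d = 34.0 * 0.66875^0.8 = 24.6 cm

24.6


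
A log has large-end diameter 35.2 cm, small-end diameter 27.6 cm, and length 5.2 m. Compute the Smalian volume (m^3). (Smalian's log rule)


Smalian: V = (A1 + A2)/2 * L,  A = pi*(D/200)^2
A1 = pi*(35.2/200)^2 = 0.097314 m^2
A2 = pi*(27.6/200)^2 = 0.059828 m^2
V = (0.097314+0.059828)/2*5.2 = 0.4086 m^3

0.4086


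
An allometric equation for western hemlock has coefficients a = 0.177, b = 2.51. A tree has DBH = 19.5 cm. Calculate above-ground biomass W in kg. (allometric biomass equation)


Formula: W = a * DBH^b  (allometric power law)
DBH^b = 19.5^2.51 = 1729.7641
W = 0.177 * 1729.7641 = 306.2 kg

306.2


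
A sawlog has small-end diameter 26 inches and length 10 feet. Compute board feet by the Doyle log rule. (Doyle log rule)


Doyle: BF = (D - 4)^2 * L / 16
Adjusted diameter = 26 - 4 = 22 in
(D-4)^2 = 22^2 = 484
BF = 484 * 10 / 16 = 303 BF

303


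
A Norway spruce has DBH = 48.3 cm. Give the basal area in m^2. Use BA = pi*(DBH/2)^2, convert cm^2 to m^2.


Formula: BA = pi * (DBH/2)^2 / 10000  (cm^2 to m^2)
Radius = DBH/2 = 48.3/2 = 24.15 cm
BA = pi * 24.15^2 / 10000
   = 1832.2475 cm^2 / 10000
   = 0.1832 m^2

0.1832


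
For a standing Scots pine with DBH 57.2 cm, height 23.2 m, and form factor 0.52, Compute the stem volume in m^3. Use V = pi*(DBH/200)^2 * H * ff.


Formula: V = pi * (DBH/200)^2 * H * ff
Radius = DBH/200 = 57.2/200 = 0.286 m
Radius^2 = 0.286^2 = 0.081796 m^2
V = pi * 0.081796 * 23.2 * 0.52
V = 3.1 m^3

3.1


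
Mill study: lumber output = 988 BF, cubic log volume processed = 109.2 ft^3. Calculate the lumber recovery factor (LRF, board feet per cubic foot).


Formula: LRF = Lumber Output (BF) / Log Input (ft^3)
LRF = 988 BF / 109.2 ft^3
LRF = 9.05 BF/ft^3

9.05


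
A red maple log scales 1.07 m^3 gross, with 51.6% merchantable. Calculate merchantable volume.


Formula: MV = V_total * (merchantable_pct / 100)
Merchantable fraction = 51.6% / 100 = 0.516
MV = 1.07 m^3 * 0.516 = 0.552 m^3

0.552


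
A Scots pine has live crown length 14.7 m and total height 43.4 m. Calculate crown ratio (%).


Formula: Crown Ratio = (Crown Length / Total Height) * 100
CR = (14.7 m / 43.4 m) * 100
CR = 0.3387 * 100 = 33.9%

33.9


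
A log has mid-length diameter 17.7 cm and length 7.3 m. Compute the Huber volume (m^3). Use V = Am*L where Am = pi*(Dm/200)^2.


Huber: V = Am * L,  Am = pi*(Dm/200)^2
Am = pi*(17.7/200)^2 = 0.024606 m^2
V = 0.024606*7.3 = 0.1796 m^3

0.1796


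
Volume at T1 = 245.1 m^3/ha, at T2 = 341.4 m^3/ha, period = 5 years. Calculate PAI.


Formula: PAI = (V_T2 - V_T1) / (T2 - T1)
Volume increment = 341.4 - 245.1 = 96.3 m^3/ha
PAI = 96.3 / 5 = 19.26 m^3/ha/year

19.26


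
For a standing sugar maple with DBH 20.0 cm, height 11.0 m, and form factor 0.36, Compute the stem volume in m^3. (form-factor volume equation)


Formula: V = pi * (DBH/200)^2 * H * ff
Radius = DBH/200 = 20.0/200 = 0.1 m
Radius^2 = 0.1^2 = 0.01 m^2
V = pi * 0.01 * 11.0 * 0.36
V = 0.124 m^3

0.124


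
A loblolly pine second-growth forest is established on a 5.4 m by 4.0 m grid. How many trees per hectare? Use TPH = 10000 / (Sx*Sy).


Formula: TPH = 10000 m^2/ha / (spacing_x * spacing_y)
Area per tree = 5.4 m * 4.0 m = 21.6 m^2
TPH = 10000 / 21.6 = 463 trees/ha

463


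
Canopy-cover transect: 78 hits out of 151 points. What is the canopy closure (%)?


Formula: Canopy closure = covered points / total points * 100
Closure = 78 / 151 * 100
Closure = 0.5166 * 100 = 51.7%

51.7


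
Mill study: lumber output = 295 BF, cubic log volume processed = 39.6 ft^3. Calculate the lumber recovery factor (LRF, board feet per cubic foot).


Formula: LRF = Lumber Output (BF) / Log Input (ft^3)
LRF = 295 BF / 39.6 ft^3
LRF = 7.45 BF/ft^3

7.45


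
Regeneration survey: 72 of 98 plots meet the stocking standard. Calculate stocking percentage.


Formula: Stocking % = stocked plots / total plots * 100
Stocking = 72 / 98 * 100
Stocking = 0.7347 * 100 = 73.5%

73.5


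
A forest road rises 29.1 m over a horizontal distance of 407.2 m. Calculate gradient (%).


Formula: Gradient = rise / run * 100
Gradient = 29.1 / 407.2 * 100 = 7.1%

7.1


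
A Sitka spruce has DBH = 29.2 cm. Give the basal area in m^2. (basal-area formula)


Formula: BA = pi * (DBH/2)^2 / 10000  (cm^2 to m^2)
Radius = DBH/2 = 29.2/2 = 14.6 cm
BA = pi * 14.6^2 / 10000
   = 669.6619 cm^2 / 10000
   = 0.067 m^2

0.067


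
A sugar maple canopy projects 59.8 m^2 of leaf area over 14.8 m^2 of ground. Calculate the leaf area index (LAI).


Formula: LAI = total leaf area / ground area  (dimensionless)
LAI = 59.8 m^2 / 14.8 m^2
LAI = 4.04

4.04


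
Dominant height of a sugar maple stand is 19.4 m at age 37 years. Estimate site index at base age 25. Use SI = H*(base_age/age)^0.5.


Formula: SI = H_dom * (base_age / age)^0.5
Age ratio = 25 / 37 = 0.67568
sqrt(age_ratio) = 0.82199
SI = 19.4 * 0.82199 = 15.9 m

15.9


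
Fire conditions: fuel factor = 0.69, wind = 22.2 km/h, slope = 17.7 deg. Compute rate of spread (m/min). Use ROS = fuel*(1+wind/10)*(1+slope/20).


Formula: ROS = fuel * (1 + wind/10) * (1 + slope/20)
Wind factor = 1 + 22.2/10 = 3.22
Slope factor = 1 + 17.7/20 = 1.885
ROS = 0.69 * 3.22 * 1.885 = 4.19 m/min

4.19


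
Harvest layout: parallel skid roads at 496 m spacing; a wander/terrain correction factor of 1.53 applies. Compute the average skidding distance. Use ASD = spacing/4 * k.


Formula: ASD = (spacing / 4) * correction
Uncorrected distance = spacing / 4 = 496 / 4 = 124 m
ASD = 124 * 1.53 = 190 m

190


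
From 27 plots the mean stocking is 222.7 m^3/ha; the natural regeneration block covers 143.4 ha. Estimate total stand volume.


Formula: Total Volume = Mean Volume per ha * Total Area
Total Volume = 222.7 m^3/ha * 143.4 ha
Total Volume = 31935 m^3

31935


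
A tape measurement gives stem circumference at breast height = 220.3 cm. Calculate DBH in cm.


Formula: DBH = C / pi
DBH = 220.3 / pi
pi = 3.14159...
DBH = 70.1 cm

70.1


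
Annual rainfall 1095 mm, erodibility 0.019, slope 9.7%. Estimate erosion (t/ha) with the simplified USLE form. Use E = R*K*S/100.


Formula: E = R * K * S / 100  (simplified USLE)
R * K = 1095 * 0.019 = 20.805
E = 20.805 * 9.7 / 100 = 2.02 t/ha

2.02


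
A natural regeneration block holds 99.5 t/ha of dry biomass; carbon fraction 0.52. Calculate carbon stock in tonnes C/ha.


Formula: Carbon Stock = Biomass * Carbon Fraction
C = 99.5 t/ha * 0.52
C = 51.7 t C/ha

51.7


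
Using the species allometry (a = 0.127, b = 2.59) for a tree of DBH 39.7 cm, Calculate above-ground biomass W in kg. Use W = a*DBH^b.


Formula: W = a * DBH^b  (allometric power law)
DBH^b = 39.7^2.59 = 13831.4405
W = 0.127 * 13831.4405 = 1756.6 kg

1756.6


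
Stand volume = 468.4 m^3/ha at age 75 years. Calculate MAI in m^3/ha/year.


Formula: MAI = Total Volume / Stand Age
MAI = 468.4 m^3/ha / 75 years
MAI = 6.25 m^3/ha/year

6.25


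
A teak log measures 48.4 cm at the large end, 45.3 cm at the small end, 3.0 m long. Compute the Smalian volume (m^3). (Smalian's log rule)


Smalian: V = (A1 + A2)/2 * L,  A = pi*(D/200)^2
A1 = pi*(48.4/200)^2 = 0.183984 m^2
A2 = pi*(45.3/200)^2 = 0.161171 m^2
V = (0.183984+0.161171)/2*3.0 = 0.5177 m^3

0.5177


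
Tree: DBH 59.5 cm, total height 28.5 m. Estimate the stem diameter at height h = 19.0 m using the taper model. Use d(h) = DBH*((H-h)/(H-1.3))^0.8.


Taper: d(h) = DBH * ((H - h) / (H - 1.3))^0.8
Numerator = H - h = 28.5 - 19.0 = 9.5 m
Denominator = H - 1.3 = 28.5 - 1.3 = 27.2 m
Ratio = 9.5 / 27.2 = 0.34926
d = 59.5 * 0.34926^0.8 = 25.6 cm

25.6


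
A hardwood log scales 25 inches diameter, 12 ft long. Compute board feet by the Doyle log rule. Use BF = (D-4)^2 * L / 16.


Doyle: BF = (D - 4)^2 * L / 16
Adjusted diameter = 25 - 4 = 21 in
(D-4)^2 = 21^2 = 441
BF = 441 * 12 / 16 = 331 BF

331


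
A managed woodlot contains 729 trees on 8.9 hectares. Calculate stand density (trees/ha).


Formula: Stand Density = N_trees / Area_ha
Density = 729 trees / 8.9 ha
Density = 82 trees/ha

82


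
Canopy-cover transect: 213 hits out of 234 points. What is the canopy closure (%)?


Formula: Canopy closure = covered points / total points * 100
Closure = 213 / 234 * 100
Closure = 0.9103 * 100 = 91.0%

91.0


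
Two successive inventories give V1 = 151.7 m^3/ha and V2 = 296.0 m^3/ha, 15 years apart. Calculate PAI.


Formula: PAI = (V_T2 - V_T1) / (T2 - T1)
Volume increment = 296.0 - 151.7 = 144.3 m^3/ha
PAI = 144.3 / 15 = 9.62 m^3/ha/year

9.62


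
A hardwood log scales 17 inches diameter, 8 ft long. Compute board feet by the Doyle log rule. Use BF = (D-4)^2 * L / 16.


Doyle: BF = (D - 4)^2 * L / 16
Adjusted diameter = 17 - 4 = 13 in
(D-4)^2 = 13^2 = 169
BF = 169 * 8 / 16 = 85 BF

85


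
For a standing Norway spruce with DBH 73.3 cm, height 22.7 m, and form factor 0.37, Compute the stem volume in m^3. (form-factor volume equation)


Formula: V = pi * (DBH/200)^2 * H * ff
Radius = DBH/200 = 73.3/200 = 0.3665 m
Radius^2 = 0.3665^2 = 0.13432225 m^2
V = pi * 0.13432225 * 22.7 * 0.37
V = 3.544 m^3

3.544


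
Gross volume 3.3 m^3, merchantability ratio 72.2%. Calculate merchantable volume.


Formula: MV = V_total * (merchantable_pct / 100)
Merchantable fraction = 72.2% / 100 = 0.722
MV = 3.3 m^3 * 0.722 = 2.383 m^3

2.383


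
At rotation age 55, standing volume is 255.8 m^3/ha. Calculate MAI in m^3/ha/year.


Formula: MAI = Total Volume / Stand Age
MAI = 255.8 m^3/ha / 55 years
MAI = 4.65 m^3/ha/year

4.65


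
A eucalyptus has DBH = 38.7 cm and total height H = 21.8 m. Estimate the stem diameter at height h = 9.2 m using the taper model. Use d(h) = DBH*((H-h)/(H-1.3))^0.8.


Taper: d(h) = DBH * ((H - h) / (H - 1.3))^0.8
Numerator = H - h = 21.8 - 9.2 = 12.6 m
Denominator = H - 1.3 = 21.8 - 1.3 = 20.5 m
Ratio = 12.6 / 20.5 = 0.61463
d = 38.7 * 0.61463^0.8 = 26.2 cm

26.2


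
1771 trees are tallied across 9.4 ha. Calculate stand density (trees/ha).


Formula: Stand Density = N_trees / Area_ha
Density = 1771 trees / 9.4 ha
Density = 188 trees/ha

188
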